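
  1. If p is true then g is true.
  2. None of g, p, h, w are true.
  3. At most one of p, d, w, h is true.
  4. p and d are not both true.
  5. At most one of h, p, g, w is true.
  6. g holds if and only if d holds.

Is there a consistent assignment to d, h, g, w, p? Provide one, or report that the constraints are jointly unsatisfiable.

d = False, h = False, g = False, w = False, p = False

  (1) p=F ⇒ g: vacuous ✓
  (2) {g, p, h, w}: 0 true — none ✓
  (3) {p, d, w, h}: 0 true — at most one ✓
  (4) p=F, d=F — not both ✓
  (5) {h, p, g, w}: 0 true — at most one ✓
  (6) g=F, d=F — same ✓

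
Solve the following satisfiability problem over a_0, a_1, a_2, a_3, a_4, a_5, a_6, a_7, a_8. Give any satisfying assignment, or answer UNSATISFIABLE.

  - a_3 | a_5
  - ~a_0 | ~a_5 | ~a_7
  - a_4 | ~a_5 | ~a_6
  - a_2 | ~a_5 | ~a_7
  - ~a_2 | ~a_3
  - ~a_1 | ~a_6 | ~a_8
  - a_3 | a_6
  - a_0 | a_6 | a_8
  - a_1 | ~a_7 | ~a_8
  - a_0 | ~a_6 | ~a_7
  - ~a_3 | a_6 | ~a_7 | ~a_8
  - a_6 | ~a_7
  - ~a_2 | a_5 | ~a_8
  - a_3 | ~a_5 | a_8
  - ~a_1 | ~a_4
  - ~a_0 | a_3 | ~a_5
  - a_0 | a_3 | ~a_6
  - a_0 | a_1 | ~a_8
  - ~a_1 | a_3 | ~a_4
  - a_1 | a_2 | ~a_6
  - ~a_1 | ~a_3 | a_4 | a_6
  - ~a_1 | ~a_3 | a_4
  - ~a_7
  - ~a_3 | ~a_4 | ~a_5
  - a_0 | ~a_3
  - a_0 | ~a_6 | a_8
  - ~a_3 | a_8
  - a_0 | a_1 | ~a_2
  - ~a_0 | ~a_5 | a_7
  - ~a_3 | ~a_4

a_0 = True; a_1 = False; a_2 = False; a_3 = True; a_4 = False; a_5 = False; a_6 = False; a_7 = False; a_8 = True

Unit clause (~a_7) forces a_7 = False.
Try a_0 = False:
  (a_0 | ~a_3) forces a_3 = False.
  (a_3 | a_5) forces a_5 = True.
  (a_3 | a_6) forces a_6 = True.
  clause (a_0 | a_3 | ~a_6) is falsified — backtrack.
So a_0 = True.
  then (~a_0 | ~a_5 | a_7) forces a_5 = False.
  then (a_3 | a_5) forces a_3 = True.
  then (~a_2 | ~a_3) forces a_2 = False.
  then (~a_3 | a_8) forces a_8 = True.
  then (~a_3 | ~a_4) forces a_4 = False.
  then (~a_1 | ~a_3 | a_4) forces a_1 = False.
  then (a_1 | a_2 | ~a_6) forces a_6 = False.
All clauses satisfied.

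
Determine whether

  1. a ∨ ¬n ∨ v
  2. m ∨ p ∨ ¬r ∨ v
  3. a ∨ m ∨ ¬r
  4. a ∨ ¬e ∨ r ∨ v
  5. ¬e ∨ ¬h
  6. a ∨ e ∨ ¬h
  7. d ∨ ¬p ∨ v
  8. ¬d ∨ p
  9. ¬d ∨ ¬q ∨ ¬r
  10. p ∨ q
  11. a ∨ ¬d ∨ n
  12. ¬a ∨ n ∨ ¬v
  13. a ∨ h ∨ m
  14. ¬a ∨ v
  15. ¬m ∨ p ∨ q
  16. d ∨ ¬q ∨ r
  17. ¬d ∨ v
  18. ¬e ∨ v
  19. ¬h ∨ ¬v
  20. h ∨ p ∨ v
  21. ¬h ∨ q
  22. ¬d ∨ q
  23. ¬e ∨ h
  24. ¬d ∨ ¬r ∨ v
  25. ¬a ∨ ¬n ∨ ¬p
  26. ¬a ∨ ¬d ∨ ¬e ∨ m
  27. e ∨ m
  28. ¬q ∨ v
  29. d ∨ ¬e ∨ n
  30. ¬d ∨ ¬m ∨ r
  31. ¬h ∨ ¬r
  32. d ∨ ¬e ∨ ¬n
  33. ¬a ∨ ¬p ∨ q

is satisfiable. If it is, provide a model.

Try e = True:
  (¬e ∨ ¬h) forces h = False.
  clause (¬e ∨ h) is falsified — backtrack.
So e = False.
  then (e ∨ m) forces m = True.
Set r = True.
  then (¬h ∨ ¬r) forces h = False.
Set p = True.
Set v = True.
Set d = False.
Try a = True:
  (¬a ∨ n ∨ ¬v) forces n = True.
  clause (¬a ∨ ¬n ∨ ¬p) is falsified — backtrack.
So a = False.
Set n = False.
Set q = True.
All clauses satisfied.

e=F; m=T; r=T; p=T; v=T; d=F; a=F; h=F; n=F; q=T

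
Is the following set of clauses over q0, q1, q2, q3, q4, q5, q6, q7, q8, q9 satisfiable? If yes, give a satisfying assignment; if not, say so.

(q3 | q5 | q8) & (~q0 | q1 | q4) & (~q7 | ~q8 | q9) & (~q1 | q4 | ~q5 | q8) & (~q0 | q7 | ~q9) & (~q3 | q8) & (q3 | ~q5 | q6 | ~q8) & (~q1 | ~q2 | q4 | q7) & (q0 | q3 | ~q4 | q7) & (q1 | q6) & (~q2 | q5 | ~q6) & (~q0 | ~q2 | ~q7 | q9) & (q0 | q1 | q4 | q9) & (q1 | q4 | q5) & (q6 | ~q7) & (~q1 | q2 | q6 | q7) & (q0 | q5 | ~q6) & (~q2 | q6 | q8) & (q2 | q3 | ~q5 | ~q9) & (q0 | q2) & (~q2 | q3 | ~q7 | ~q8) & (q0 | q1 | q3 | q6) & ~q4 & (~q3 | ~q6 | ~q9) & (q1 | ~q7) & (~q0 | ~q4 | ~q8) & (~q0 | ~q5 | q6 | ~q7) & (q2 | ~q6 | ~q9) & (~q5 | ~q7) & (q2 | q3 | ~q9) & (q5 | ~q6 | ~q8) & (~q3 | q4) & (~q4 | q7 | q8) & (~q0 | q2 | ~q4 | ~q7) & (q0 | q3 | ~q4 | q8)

q0=F; q1=F; q2=T; q3=F; q4=F; q5=T; q6=T; q7=F; q8=T; q9=T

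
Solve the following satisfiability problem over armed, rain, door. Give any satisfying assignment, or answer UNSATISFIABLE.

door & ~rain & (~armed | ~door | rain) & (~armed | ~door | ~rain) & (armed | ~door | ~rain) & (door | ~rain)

Unit clause (door) forces door = True.
Unit clause (~rain) forces rain = False.
In (~armed | ~door | rain) only ~armed is left, so armed = False.
All clauses satisfied.

armed: False, rain: False, door: True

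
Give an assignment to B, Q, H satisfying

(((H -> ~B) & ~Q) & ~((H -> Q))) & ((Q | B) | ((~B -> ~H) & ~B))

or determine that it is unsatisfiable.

Case H = True: the formula simplifies to ((~B & ~Q) & ~Q) & ((Q | B) | (B & ~B)).
  B = True: the conjunct ~B is False.
  B = False: simplifies to (~Q & ~Q) & Q.
    Q = True: the conjunct ~Q is False.
    Q = False: the conjunct Q is False.
Case H = False: the conjunct ~((H -> Q)) becomes ~((False -> Q)) = False.
Both cases fail — unsatisfiable.

Unsatisfiable — no assignment works.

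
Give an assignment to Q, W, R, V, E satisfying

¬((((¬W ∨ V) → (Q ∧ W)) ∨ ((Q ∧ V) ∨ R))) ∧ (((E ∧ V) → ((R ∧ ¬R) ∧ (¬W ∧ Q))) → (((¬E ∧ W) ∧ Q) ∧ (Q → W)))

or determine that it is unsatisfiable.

Q: False; W: False; R: False; V: True; E: True

  ¬((((¬W ∨ V) → (Q ∧ W)) ∨ ((Q ∧ V) ∨ R))) = True
    ((¬W ∨ V) → (Q ∧ W)) ∨ ((Q ∧ V) ∨ R) = False
      (¬W ∨ V) → (Q ∧ W) = False
        ¬W ∨ V = True
          ¬W = True
        Q ∧ W = False
      (Q ∧ V) ∨ R = False
        Q ∧ V = False
  ((E ∧ V) → ((R ∧ ¬R) ∧ (¬W ∧ Q))) → (((¬E ∧ W) ∧ Q) ∧ (Q → W)) = True
    (E ∧ V) → ((R ∧ ¬R) ∧ (¬W ∧ Q)) = False
      E ∧ V = True
      (R ∧ ¬R) ∧ (¬W ∧ Q) = False
        R ∧ ¬R = False
          ¬R = True
        ¬W ∧ Q = False
          ¬W = True
    ((¬E ∧ W) ∧ Q) ∧ (Q → W) = False
      (¬E ∧ W) ∧ Q = False
        ¬E ∧ W = False
          ¬E = False
      Q → W = True
Both conjuncts True, so the formula holds.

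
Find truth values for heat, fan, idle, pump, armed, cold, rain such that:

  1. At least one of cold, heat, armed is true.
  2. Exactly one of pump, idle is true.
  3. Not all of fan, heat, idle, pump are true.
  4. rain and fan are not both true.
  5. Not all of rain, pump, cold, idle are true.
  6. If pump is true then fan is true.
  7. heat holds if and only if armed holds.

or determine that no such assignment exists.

heat=T, fan=F, idle=T, pump=F, armed=T, cold=T, rain=T

  (1) {cold, heat, armed}: 3 true — at least one ✓
  (2) {pump, idle}: 1 true — exactly one ✓
  (3) {fan, heat, idle, pump}: 2/4 true — not all ✓
  (4) rain=T, fan=F — not both ✓
  (5) {rain, pump, cold, idle}: 3/4 true — not all ✓
  (6) pump=F ⇒ fan: vacuous ✓
  (7) heat=T, armed=T — same ✓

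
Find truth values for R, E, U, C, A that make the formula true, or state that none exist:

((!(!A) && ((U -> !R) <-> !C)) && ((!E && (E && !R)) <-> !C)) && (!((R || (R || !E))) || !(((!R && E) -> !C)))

The formula is unsatisfiable.

Case R = True: the conjunct !((R || (R || !E))) || !(((!R && E) -> !C)) becomes !True || !True = False.
Case R = False: the formula simplifies to ((!(!A) && !C) && ((!E && E) <-> !C)) && (!(!E) || !((E -> !C))).
  E = True: simplifies to (!(!A) && !C) && C.
    C = True: the conjunct !C is False.
    C = False: the conjunct C is False.
  E = False: the conjunct !(!E) || !((E -> !C)) becomes !True || !True = False.
Both cases fail — unsatisfiable.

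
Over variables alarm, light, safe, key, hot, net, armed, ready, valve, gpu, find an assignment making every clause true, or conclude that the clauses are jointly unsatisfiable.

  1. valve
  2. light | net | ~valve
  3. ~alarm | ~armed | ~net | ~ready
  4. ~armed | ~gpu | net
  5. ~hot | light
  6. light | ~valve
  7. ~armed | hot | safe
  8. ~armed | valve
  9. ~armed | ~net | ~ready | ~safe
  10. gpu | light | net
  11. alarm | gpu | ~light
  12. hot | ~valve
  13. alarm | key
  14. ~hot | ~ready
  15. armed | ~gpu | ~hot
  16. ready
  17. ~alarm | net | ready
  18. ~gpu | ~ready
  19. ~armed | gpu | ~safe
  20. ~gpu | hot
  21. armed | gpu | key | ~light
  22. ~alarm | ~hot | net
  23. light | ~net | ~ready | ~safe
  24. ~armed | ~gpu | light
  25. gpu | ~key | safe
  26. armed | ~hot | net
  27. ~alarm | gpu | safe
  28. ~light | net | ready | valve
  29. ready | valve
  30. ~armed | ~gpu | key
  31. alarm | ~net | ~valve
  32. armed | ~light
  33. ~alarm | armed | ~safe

Unsatisfiable — no assignment works.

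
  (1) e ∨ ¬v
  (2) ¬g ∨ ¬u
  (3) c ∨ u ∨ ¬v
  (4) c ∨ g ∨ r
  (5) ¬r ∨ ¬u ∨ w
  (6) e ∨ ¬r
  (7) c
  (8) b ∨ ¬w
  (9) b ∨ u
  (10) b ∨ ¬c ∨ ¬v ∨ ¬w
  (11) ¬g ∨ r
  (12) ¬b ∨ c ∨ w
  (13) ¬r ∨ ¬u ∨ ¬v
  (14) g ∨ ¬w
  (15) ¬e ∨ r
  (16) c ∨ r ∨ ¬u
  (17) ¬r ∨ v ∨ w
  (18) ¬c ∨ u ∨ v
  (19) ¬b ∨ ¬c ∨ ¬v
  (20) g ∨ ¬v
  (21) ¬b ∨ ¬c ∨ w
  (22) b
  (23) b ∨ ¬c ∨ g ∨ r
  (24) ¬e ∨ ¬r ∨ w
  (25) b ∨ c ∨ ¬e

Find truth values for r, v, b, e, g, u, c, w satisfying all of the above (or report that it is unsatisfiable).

The formula is unsatisfiable.

Case b = True:
  (c) forces c = True.
  (¬b ∨ ¬c ∨ ¬v) forces v = False.
  (¬c ∨ u ∨ v) forces u = True.
  (¬g ∨ ¬u) forces g = False.
  (g ∨ ¬w) forces w = False.
  Clause (¬b ∨ ¬c ∨ w) is falsified — contradiction.
Case b = False:
  Clause (b) is falsified — contradiction.
Both cases fail, so the formula is unsatisfiable.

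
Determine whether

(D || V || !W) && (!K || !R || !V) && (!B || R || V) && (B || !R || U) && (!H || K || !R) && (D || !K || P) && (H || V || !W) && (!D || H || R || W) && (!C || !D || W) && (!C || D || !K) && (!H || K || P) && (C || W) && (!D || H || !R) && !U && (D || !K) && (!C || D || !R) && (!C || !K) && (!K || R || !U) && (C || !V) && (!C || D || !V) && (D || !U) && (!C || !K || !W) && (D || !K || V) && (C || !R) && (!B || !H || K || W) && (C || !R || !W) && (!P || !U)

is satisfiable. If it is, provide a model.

Unit clause (!U) forces U = False.
Set H = False.
Set B = False.
  then (B || !R || U) forces R = False.
Set W = True.
  then (H || V || !W) forces V = True.
  then (C || !V) forces C = True.
  then (!C || D || !V) forces D = True.
  then (!C || !K || !W) forces K = False.
Set P = True.
All clauses satisfied.

H: False, B: False, W: True, P: True, D: True, K: False, R: False, V: True, U: False, C: True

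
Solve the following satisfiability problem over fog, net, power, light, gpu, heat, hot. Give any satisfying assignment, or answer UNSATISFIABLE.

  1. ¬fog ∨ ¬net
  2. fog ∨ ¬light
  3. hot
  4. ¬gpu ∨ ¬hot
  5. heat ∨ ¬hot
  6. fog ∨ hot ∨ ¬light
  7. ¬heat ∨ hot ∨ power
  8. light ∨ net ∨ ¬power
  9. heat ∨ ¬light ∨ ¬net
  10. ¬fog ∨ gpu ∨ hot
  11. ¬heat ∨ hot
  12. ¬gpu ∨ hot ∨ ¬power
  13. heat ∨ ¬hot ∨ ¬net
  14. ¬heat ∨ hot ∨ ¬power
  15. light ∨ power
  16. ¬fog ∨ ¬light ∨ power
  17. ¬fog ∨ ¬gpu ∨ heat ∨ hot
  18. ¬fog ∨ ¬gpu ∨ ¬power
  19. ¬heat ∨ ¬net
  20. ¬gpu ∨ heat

Unit clause (hot) forces hot = True.
In (¬gpu ∨ ¬hot) only ¬gpu is left, so gpu = False.
In (heat ∨ ¬hot) only heat is left, so heat = True.
In (¬heat ∨ ¬net) only ¬net is left, so net = False.
Try fog = False:
  (fog ∨ ¬light) forces light = False.
  (light ∨ net ∨ ¬power) forces power = False.
  clause (light ∨ power) is falsified — backtrack.
So fog = True.
Set power = True.
  then (light ∨ net ∨ ¬power) forces light = True.
All clauses satisfied.

fog = True, net = False, power = True, light = True, gpu = False, heat = True, hot = True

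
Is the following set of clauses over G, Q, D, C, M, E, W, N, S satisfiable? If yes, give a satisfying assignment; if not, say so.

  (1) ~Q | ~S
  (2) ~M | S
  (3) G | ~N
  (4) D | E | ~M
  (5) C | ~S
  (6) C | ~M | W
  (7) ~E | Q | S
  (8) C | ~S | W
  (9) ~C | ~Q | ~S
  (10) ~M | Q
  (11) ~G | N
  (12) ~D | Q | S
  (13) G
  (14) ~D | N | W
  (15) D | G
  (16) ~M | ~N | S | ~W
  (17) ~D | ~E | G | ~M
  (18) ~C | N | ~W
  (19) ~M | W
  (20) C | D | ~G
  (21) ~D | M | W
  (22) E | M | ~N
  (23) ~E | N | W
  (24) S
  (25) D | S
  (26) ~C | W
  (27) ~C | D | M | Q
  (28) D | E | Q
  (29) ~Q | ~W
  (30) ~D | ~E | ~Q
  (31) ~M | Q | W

G: True, Q: False, D: True, C: True, M: False, E: True, W: True, N: True, S: True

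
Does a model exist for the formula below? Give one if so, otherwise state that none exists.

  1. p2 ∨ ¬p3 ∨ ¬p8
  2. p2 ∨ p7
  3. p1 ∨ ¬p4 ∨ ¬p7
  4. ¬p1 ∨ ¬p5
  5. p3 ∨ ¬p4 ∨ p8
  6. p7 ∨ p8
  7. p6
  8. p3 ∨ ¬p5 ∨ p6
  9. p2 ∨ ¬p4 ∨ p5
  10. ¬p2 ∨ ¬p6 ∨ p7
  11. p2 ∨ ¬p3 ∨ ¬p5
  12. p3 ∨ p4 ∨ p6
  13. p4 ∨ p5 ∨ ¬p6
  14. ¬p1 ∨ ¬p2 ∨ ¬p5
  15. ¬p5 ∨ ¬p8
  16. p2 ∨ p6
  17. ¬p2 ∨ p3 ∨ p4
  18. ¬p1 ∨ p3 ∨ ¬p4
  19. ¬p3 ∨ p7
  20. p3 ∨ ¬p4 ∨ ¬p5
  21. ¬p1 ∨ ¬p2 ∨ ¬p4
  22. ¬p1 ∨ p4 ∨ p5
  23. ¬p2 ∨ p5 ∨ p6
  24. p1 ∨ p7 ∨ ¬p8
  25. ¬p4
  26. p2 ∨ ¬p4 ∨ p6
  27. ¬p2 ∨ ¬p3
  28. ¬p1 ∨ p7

p1: False, p2: False, p3: False, p4: False, p5: True, p6: True, p7: True, p8: False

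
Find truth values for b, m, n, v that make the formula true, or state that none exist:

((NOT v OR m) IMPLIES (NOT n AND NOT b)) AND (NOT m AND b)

b = True, m = False, n = True, v = True

  (NOT v OR m) IMPLIES (NOT n AND NOT b) = True
    NOT v OR m = False
      NOT v = False
    NOT n AND NOT b = False
      NOT n = False
      NOT b = False
  NOT m AND b = True
    NOT m = True
Both conjuncts True, so the formula holds.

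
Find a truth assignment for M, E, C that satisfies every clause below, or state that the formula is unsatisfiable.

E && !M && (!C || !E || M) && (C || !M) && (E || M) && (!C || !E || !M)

M: False; E: True; C: False

Unit clause (E) forces E = True.
Unit clause (!M) forces M = False.
In (!C || !E || M) only !C is left, so C = False.
All clauses satisfied.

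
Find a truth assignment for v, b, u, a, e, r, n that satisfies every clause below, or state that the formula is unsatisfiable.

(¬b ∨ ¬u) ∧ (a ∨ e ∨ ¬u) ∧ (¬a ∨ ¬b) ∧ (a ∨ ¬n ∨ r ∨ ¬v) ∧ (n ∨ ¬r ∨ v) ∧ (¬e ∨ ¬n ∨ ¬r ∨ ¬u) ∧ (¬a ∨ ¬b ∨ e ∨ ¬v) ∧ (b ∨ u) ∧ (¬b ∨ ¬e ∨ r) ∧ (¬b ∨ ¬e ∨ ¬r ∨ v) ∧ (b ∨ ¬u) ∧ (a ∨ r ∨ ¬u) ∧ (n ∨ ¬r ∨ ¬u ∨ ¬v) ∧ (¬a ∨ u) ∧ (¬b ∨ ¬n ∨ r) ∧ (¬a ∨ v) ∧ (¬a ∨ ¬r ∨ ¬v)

v = False, b = True, u = False, a = False, e = False, r = False, n = False

Set v = False.
  then (¬a ∨ v) forces a = False.
Try b = False:
  (b ∨ u) forces u = True.
  clause (b ∨ ¬u) is falsified — backtrack.
So b = True.
  then (¬b ∨ ¬u) forces u = False.
Try e = True:
  (¬b ∨ ¬e ∨ r) forces r = True.
  clause (¬b ∨ ¬e ∨ ¬r ∨ v) is falsified — backtrack.
So e = False.
Set r = False.
  then (¬b ∨ ¬n ∨ r) forces n = False.
All clauses satisfied.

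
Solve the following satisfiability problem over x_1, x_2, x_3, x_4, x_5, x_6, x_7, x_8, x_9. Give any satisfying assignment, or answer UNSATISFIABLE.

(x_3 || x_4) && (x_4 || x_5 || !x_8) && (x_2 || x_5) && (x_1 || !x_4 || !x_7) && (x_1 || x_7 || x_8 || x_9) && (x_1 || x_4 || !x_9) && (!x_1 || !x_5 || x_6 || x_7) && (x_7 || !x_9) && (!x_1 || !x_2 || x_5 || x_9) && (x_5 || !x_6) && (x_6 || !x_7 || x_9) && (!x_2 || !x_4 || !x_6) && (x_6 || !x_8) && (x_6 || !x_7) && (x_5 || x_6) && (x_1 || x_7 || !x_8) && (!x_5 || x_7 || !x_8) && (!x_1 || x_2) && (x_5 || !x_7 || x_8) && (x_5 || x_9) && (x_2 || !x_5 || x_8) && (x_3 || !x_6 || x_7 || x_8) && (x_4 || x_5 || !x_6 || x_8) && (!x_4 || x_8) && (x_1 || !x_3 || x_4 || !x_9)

x_1: True; x_2: True; x_3: True; x_4: False; x_5: True; x_6: True; x_7: True; x_8: True; x_9: True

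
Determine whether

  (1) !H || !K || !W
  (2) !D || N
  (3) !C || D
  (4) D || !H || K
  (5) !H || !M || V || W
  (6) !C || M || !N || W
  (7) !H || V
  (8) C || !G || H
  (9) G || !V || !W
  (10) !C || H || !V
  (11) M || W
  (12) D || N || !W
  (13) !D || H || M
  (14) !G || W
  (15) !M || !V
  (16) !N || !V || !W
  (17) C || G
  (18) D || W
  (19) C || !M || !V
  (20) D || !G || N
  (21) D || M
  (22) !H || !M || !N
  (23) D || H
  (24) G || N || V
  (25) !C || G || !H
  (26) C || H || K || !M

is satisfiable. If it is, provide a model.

Set C = True.
  then (!C || D) forces D = True.
  then (!D || N) forces N = True.
Try V = True:
  (!C || H || !V) forces H = True.
  (!M || !V) forces M = False.
  (!C || M || !N || W) forces W = True.
  clause (!N || !V || !W) is falsified — backtrack.
So V = False.
  then (!H || V) forces H = False.
  then (!D || H || M) forces M = True.
Set W = False.
  then (!G || W) forces G = False.
Set K = True.
All clauses satisfied.

C = True; V = False; W = False; D = True; M = True; G = False; K = True; N = True; H = False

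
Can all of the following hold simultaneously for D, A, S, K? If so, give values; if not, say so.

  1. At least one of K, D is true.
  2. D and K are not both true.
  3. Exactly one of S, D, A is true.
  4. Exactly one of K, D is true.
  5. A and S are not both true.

D: False; A: False; S: True; K: True

  (1) {K, D}: 1 true — at least one ✓
  (2) D=F, K=T — not both ✓
  (3) {S, D, A}: 1 true — exactly one ✓
  (4) {K, D}: 1 true — exactly one ✓
  (5) A=F, S=T — not both ✓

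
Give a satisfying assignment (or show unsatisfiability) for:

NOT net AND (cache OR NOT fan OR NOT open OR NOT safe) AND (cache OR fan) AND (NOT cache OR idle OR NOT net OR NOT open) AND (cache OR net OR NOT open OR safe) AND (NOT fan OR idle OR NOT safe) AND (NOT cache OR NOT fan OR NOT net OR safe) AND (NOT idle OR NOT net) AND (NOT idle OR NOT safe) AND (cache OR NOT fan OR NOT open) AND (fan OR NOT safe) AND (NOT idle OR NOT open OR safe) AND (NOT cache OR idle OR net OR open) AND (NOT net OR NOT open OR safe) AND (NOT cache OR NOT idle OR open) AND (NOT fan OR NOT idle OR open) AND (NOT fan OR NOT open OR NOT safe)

cache = True, idle = False, safe = False, open = True, net = False, fan = True

Unit clause (NOT net) forces net = False.
Set cache = True.
Set idle = False.
  then (NOT cache OR idle OR net OR open) forces open = True.
Set safe = False.
Set fan = True.
All clauses satisfied.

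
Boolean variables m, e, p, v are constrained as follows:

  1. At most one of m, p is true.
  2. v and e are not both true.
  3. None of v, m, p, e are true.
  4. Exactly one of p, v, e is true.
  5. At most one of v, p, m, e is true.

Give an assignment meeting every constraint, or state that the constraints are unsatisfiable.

Case m = True:
  Constraint (3) is violated (m=T) — contradiction.
Case m = False:
  (3) forces v = False.
  (3) forces p = False.
  (3) forces e = False.
  Constraint (4) is violated (p=F, v=F, e=F) — contradiction.
Both cases fail — unsatisfiable.

No satisfying assignment exists.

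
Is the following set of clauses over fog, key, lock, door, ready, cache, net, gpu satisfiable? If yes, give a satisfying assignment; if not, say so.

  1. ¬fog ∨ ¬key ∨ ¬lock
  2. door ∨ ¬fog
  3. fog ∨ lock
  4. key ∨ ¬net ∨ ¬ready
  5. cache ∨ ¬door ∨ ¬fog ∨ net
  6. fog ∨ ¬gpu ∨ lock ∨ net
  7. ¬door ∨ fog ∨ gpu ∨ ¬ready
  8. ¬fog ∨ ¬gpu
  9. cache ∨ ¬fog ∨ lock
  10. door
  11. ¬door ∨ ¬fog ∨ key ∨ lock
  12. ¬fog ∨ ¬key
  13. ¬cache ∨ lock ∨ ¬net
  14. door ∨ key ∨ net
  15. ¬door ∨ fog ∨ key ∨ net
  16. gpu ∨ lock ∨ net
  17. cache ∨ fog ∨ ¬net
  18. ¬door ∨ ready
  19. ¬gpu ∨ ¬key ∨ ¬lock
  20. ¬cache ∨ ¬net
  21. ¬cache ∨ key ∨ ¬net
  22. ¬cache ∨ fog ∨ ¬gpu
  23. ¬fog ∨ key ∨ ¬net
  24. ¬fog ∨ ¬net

fog = True, key = False, lock = True, door = True, ready = True, cache = True, net = False, gpu = False

Unit clause (door) forces door = True.
In (¬door ∨ ready) only ready is left, so ready = True.
Try fog = False:
  (fog ∨ lock) forces lock = True.
  (¬door ∨ fog ∨ gpu ∨ ¬ready) forces gpu = True.
  (¬gpu ∨ ¬key ∨ ¬lock) forces key = False.
  (key ∨ ¬net ∨ ¬ready) forces net = False.
  clause (¬door ∨ fog ∨ key ∨ net) is falsified — backtrack.
So fog = True.
  then (¬fog ∨ ¬gpu) forces gpu = False.
  then (¬fog ∨ ¬key) forces key = False.
  then (¬fog ∨ key ∨ ¬net) forces net = False.
  then (cache ∨ ¬door ∨ ¬fog ∨ net) forces cache = True.
  then (¬door ∨ ¬fog ∨ key ∨ lock) forces lock = True.
All clauses satisfied.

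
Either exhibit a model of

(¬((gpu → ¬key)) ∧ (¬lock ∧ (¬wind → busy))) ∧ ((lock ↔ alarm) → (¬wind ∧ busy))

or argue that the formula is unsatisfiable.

key = True, gpu = True, lock = False, alarm = True, wind = True, busy = True

  ¬((gpu → ¬key)) ∧ (¬lock ∧ (¬wind → busy)) = True
    ¬((gpu → ¬key)) = True
      gpu → ¬key = False
        ¬key = False
    ¬lock ∧ (¬wind → busy) = True
      ¬lock = True
      ¬wind → busy = True
        ¬wind = False
  (lock ↔ alarm) → (¬wind ∧ busy) = True
    lock ↔ alarm = False
    ¬wind ∧ busy = False
      ¬wind = False
Both conjuncts True, so the formula holds.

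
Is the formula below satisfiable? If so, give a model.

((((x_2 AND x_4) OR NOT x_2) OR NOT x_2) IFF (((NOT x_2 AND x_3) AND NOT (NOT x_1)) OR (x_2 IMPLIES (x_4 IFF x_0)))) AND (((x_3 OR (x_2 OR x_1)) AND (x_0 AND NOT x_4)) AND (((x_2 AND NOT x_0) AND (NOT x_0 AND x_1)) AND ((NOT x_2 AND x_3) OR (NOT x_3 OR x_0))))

Unsatisfiable — no assignment works.

Case x_0 = True: the conjunct NOT x_0 is False.
Case x_0 = False: the conjunct x_0 is False.
Both cases fail — unsatisfiable.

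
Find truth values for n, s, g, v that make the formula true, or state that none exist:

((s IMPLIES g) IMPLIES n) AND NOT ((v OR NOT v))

No satisfying assignment exists.

The conjunct NOT ((v OR NOT v)) is unsatisfiable on its own:
  v=F: evaluates to False.
  v=T: evaluates to False.
So the whole conjunction is unsatisfiable.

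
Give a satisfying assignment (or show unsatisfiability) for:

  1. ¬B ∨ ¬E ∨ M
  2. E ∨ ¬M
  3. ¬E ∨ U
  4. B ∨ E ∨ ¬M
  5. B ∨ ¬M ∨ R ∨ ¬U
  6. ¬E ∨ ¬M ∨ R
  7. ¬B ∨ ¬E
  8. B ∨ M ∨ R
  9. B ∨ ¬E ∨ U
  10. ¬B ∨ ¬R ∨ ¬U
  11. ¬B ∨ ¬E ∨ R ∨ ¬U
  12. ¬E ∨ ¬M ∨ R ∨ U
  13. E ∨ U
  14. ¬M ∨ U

Set M = False.
Try U = False:
  (¬E ∨ U) forces E = False.
  clause (E ∨ U) is falsified — backtrack.
So U = True.
Set R = True.
  then (¬B ∨ ¬R ∨ ¬U) forces B = False.
Set E = True.
All clauses satisfied.

M: False; U: True; R: True; B: False; E: True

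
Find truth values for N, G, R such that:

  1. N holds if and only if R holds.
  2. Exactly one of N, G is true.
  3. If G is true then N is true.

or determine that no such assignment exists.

N = True, G = False, R = True

  (1) N=T, R=T — same ✓
  (2) {N, G}: 1 true — exactly one ✓
  (3) G=F ⇒ N: vacuous ✓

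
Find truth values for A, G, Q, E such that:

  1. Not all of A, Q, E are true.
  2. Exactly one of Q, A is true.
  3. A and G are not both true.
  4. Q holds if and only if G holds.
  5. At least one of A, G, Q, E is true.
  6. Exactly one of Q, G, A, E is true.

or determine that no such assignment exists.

A: True; G: False; Q: False; E: False

  (1) {A, Q, E}: 1/3 true — not all ✓
  (2) {Q, A}: 1 true — exactly one ✓
  (3) A=T, G=F — not both ✓
  (4) Q=F, G=F — same ✓
  (5) {A, G, Q, E}: 1 true — at least one ✓
  (6) {Q, G, A, E}: 1 true — exactly one ✓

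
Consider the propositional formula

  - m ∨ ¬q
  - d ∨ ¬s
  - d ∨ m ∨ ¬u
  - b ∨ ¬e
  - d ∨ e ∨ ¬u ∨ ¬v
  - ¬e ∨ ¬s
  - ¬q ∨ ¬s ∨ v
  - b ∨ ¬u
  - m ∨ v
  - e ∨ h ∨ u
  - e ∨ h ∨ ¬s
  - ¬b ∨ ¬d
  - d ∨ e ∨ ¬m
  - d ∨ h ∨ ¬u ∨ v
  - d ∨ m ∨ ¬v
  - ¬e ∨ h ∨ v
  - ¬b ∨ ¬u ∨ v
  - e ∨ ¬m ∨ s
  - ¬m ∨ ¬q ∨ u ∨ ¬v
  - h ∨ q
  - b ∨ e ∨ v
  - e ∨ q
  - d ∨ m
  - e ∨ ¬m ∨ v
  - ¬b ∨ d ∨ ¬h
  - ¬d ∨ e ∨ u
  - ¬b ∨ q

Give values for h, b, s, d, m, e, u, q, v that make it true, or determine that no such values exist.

h=F, b=T, s=F, d=F, m=T, e=T, u=T, q=T, v=T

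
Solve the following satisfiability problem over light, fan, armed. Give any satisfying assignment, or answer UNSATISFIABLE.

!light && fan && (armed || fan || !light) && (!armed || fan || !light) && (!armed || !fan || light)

Unit clause (!light) forces light = False.
Unit clause (fan) forces fan = True.
In (!armed || !fan || light) only !armed is left, so armed = False.
Check each clause:
  (!light): !light holds.
  (fan): fan holds.
  (armed || fan || !light): fan holds.
  (!armed || fan || !light): !armed holds.
  (!armed || !fan || light): !armed holds.
All clauses satisfied.

light = False; fan = True; armed = False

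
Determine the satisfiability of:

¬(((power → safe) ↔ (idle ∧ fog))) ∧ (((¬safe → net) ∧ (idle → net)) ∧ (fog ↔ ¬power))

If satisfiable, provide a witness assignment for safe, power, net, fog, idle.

safe = True, power = False, net = True, fog = True, idle = False

  ¬(((power → safe) ↔ (idle ∧ fog))) = True
    (power → safe) ↔ (idle ∧ fog) = False
      power → safe = True
      idle ∧ fog = False
  ((¬safe → net) ∧ (idle → net)) ∧ (fog ↔ ¬power) = True
    (¬safe → net) ∧ (idle → net) = True
      ¬safe → net = True
        ¬safe = False
      idle → net = True
    fog ↔ ¬power = True
      ¬power = True
Both conjuncts True, so the formula holds.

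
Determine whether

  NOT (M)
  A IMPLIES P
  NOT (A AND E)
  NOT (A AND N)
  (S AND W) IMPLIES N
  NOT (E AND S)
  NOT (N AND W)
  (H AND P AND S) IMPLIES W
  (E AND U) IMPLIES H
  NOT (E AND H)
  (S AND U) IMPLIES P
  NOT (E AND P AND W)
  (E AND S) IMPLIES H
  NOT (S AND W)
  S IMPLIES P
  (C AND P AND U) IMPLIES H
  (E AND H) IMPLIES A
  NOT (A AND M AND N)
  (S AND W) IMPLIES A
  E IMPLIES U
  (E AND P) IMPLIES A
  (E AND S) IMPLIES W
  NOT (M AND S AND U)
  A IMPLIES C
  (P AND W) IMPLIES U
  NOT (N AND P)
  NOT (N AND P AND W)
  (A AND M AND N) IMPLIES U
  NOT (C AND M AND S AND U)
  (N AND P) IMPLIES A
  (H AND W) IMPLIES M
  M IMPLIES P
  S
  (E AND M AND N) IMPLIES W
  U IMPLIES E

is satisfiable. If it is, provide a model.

M = False; W = False; S = True; E = False; N = False; U = False; P = True; H = False; A = False; C = True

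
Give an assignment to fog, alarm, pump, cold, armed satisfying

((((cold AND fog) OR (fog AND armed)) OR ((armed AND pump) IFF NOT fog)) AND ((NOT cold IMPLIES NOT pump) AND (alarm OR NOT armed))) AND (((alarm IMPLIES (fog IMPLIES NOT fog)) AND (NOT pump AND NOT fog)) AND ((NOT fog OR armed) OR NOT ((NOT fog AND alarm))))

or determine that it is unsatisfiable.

The formula is unsatisfiable.

Case fog = True: the conjunct NOT fog is False.
Case fog = False: the formula simplifies to ((armed AND pump) AND ((NOT cold IMPLIES NOT pump) AND (alarm OR NOT armed))) AND NOT pump.
  pump = True: the conjunct NOT pump is False.
  pump = False: the conjunct pump is False.
Both cases fail — unsatisfiable.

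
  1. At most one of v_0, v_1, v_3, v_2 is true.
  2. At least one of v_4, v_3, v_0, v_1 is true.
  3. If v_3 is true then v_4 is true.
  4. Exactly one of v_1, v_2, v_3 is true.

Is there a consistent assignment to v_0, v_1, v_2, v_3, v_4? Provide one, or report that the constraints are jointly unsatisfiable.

v_0 = False; v_1 = True; v_2 = False; v_3 = False; v_4 = True

  (1) {v_0, v_1, v_3, v_2}: 1 true — at most one ✓
  (2) {v_4, v_3, v_0, v_1}: 2 true — at least one ✓
  (3) v_3=F ⇒ v_4: vacuous ✓
  (4) {v_1, v_2, v_3}: 1 true — exactly one ✓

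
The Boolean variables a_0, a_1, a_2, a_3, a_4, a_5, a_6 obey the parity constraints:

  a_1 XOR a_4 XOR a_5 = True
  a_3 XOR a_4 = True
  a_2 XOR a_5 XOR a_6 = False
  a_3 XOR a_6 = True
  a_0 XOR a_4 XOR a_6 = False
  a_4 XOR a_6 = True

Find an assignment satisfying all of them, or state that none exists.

Adding constraints 2, 4, 6 mod 2: every variable appears an even number of times on the left, so the left side is 0.
But the right sides sum to 1 (mod 2). 0 ≠ 1 — the system is inconsistent.

Unsatisfiable — no assignment works.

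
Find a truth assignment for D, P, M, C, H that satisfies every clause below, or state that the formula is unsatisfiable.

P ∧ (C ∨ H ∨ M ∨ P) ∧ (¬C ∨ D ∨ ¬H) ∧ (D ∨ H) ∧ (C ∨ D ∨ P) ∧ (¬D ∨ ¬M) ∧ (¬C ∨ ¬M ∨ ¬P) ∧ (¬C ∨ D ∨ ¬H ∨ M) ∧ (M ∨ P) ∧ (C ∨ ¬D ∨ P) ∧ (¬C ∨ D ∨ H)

Unit clause (P) forces P = True.
Set D = True.
  then (¬D ∨ ¬M) forces M = False.
Set C = False.
Set H = True.
All clauses satisfied.

D: True; P: True; M: False; C: False; H: True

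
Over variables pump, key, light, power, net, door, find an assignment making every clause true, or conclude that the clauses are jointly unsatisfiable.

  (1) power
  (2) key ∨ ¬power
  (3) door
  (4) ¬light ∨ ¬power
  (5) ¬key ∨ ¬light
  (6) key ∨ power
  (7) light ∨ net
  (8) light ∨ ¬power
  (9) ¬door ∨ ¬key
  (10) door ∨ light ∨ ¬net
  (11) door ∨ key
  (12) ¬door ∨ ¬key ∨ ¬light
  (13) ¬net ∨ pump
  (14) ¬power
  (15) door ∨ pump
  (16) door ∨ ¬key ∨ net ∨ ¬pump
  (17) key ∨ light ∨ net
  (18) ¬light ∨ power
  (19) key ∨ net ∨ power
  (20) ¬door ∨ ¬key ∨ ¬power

UNSATISFIABLE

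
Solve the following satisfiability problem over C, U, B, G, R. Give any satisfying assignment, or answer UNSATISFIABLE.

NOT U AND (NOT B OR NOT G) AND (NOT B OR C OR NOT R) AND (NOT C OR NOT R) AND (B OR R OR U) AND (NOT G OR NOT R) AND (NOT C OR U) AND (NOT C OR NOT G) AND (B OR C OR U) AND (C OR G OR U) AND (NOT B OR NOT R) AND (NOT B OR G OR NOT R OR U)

Case U = True:
  Clause (NOT U) is falsified — contradiction.
Case U = False:
  (NOT C OR U) forces C = False.
  (B OR C OR U) forces B = True.
  (NOT B OR NOT G) forces G = False.
  Clause (C OR G OR U) is falsified — contradiction.
Both cases fail, so the formula is unsatisfiable.

No satisfying assignment exists.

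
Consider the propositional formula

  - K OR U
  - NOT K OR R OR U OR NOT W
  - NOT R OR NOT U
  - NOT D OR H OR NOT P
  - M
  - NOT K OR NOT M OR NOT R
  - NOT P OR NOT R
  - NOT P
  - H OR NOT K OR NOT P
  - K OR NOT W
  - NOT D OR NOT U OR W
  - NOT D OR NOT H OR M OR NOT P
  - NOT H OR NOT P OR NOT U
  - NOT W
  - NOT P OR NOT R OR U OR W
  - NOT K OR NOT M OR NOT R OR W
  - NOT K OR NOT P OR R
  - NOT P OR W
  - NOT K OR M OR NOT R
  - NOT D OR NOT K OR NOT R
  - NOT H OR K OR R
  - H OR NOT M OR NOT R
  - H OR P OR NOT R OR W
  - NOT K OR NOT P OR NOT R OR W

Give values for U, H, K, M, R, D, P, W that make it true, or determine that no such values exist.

U: False, H: False, K: True, M: True, R: False, D: True, P: False, W: False

Unit clause (M) forces M = True.
Unit clause (NOT P) forces P = False.
Unit clause (NOT W) forces W = False.
Set U = False.
  then (K OR U) forces K = True.
  then (NOT K OR NOT M OR NOT R) forces R = False.
Set H = False.
Set D = True.
All clauses satisfied.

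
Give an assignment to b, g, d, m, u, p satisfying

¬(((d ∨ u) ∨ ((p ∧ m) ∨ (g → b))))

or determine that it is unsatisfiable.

b = False, g = True, d = False, m = False, u = False, p = False

  ¬(((d ∨ u) ∨ ((p ∧ m) ∨ (g → b)))) = True
    (d ∨ u) ∨ ((p ∧ m) ∨ (g → b)) = False
      d ∨ u = False
      (p ∧ m) ∨ (g → b) = False
        p ∧ m = False
        g → b = False
The formula evaluates to True.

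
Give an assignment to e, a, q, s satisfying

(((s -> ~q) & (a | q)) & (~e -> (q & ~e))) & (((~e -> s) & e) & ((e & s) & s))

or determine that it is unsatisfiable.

e = True, a = True, q = False, s = True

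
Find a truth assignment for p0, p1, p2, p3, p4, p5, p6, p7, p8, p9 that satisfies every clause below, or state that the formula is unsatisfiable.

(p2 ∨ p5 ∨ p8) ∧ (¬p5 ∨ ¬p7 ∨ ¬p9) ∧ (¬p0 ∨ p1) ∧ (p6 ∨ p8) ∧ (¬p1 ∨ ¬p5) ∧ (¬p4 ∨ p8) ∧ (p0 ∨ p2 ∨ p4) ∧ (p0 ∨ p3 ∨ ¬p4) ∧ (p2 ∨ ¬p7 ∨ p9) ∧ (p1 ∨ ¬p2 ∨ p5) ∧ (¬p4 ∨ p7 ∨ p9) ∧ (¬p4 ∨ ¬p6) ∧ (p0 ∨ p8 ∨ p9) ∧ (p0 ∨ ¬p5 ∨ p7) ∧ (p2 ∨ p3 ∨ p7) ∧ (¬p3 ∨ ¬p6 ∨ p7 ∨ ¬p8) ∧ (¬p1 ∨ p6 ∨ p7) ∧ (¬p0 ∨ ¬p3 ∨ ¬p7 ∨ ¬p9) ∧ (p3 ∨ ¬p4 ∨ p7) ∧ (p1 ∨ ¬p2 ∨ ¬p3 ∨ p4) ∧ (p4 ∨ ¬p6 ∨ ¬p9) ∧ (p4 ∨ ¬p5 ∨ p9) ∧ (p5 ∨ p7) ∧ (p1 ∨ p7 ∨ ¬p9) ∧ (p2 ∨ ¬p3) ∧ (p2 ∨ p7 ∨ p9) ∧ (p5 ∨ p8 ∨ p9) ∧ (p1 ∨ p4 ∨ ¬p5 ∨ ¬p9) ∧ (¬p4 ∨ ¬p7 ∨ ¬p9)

p0: False; p1: True; p2: True; p3: True; p4: False; p5: False; p6: True; p7: True; p8: True; p9: False

Set p0 = False.
Set p1 = True.
  then (¬p1 ∨ ¬p5) forces p5 = False.
  then (p5 ∨ p7) forces p7 = True.
Try p2 = False:
  (p2 ∨ p5 ∨ p8) forces p8 = True.
  (p0 ∨ p2 ∨ p4) forces p4 = True.
  (p0 ∨ p3 ∨ ¬p4) forces p3 = True.
  clause (p2 ∨ ¬p3) is falsified — backtrack.
So p2 = True.
Set p3 = True.
Set p4 = False.
Set p6 = True.
  then (p4 ∨ ¬p6 ∨ ¬p9) forces p9 = False.
  then (p5 ∨ p8 ∨ p9) forces p8 = True.
All clauses satisfied.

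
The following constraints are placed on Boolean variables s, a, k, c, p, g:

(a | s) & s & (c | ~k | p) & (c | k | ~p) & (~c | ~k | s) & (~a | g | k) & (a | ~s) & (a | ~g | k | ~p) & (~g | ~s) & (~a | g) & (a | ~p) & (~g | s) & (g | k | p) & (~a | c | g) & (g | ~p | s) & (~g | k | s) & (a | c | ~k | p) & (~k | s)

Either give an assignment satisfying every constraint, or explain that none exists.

The formula is unsatisfiable.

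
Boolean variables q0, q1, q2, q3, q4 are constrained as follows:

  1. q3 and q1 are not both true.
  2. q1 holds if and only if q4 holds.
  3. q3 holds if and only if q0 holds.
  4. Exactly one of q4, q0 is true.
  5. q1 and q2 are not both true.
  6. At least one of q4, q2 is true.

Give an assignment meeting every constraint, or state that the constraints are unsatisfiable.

q0 = False; q1 = True; q2 = False; q3 = False; q4 = True

  (1) q3=F, q1=T — not both ✓
  (2) q1=T, q4=T — same ✓
  (3) q3=F, q0=F — same ✓
  (4) {q4, q0}: 1 true — exactly one ✓
  (5) q1=T, q2=F — not both ✓
  (6) {q4, q2}: 1 true — at least one ✓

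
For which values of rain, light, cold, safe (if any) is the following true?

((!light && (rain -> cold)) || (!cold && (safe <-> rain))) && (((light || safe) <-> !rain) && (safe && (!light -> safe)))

rain = False, light = False, cold = False, safe = True

  (!light && (rain -> cold)) || (!cold && (safe <-> rain)) = True
    !light && (rain -> cold) = True
      !light = True
      rain -> cold = True
    !cold && (safe <-> rain) = False
      !cold = True
      safe <-> rain = False
  ((light || safe) <-> !rain) && (safe && (!light -> safe)) = True
    (light || safe) <-> !rain = True
      light || safe = True
      !rain = True
    safe && (!light -> safe) = True
      !light -> safe = True
        !light = True
Both conjuncts True, so the formula holds.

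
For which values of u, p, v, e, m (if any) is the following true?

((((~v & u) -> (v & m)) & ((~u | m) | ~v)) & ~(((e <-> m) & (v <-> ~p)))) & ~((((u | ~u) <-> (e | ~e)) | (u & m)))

Unsatisfiable — no assignment works.

The conjunct ~((((u | ~u) <-> (e | ~e)) | (u & m))) is unsatisfiable on its own:
  u=F, e=F, m=F: evaluates to False.
  u=F, e=F, m=T: evaluates to False.
  u=F, e=T, m=F: evaluates to False.
  u=F, e=T, m=T: evaluates to False.
  u=T, e=F, m=F: evaluates to False.
  u=T, e=F, m=T: evaluates to False.
  u=T, e=T, m=F: evaluates to False.
  u=T, e=T, m=T: evaluates to False.
So the whole conjunction is unsatisfiable.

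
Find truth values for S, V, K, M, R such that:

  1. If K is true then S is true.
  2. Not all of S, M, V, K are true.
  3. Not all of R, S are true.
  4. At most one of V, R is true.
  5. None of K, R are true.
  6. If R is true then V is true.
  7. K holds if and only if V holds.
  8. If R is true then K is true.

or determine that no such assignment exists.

S: False, V: False, K: False, M: False, R: False

  (1) K=F ⇒ S: vacuous ✓
  (2) {S, M, V, K}: 0/4 true — not all ✓
  (3) {R, S}: 0/2 true — not all ✓
  (4) {V, R}: 0 true — at most one ✓
  (5) {K, R}: 0 true — none ✓
  (6) R=F ⇒ V: vacuous ✓
  (7) K=F, V=F — same ✓
  (8) R=F ⇒ K: vacuous ✓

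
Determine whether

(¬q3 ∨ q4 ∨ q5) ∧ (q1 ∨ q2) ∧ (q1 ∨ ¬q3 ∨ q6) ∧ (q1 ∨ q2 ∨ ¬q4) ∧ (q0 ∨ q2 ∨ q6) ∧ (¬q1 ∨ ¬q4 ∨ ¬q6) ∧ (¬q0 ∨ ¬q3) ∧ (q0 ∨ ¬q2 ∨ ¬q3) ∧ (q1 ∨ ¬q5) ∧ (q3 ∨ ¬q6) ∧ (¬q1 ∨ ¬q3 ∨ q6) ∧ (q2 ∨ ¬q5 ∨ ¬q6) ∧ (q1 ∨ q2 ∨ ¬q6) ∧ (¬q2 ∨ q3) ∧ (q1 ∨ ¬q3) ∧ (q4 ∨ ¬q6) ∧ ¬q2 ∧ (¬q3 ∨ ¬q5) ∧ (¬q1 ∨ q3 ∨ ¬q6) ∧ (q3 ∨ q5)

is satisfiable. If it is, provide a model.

Unit clause (¬q2) forces q2 = False.
In (q1 ∨ q2) only q1 is left, so q1 = True.
Try q0 = False:
  (q0 ∨ q2 ∨ q6) forces q6 = True.
  (¬q1 ∨ ¬q4 ∨ ¬q6) forces q4 = False.
  clause (q4 ∨ ¬q6) is falsified — backtrack.
So q0 = True.
  then (¬q0 ∨ ¬q3) forces q3 = False.
  then (q3 ∨ ¬q6) forces q6 = False.
  then (q3 ∨ q5) forces q5 = True.
Set q4 = True.
All clauses satisfied.

q0 = True, q1 = True, q2 = False, q3 = False, q4 = True, q5 = True, q6 = False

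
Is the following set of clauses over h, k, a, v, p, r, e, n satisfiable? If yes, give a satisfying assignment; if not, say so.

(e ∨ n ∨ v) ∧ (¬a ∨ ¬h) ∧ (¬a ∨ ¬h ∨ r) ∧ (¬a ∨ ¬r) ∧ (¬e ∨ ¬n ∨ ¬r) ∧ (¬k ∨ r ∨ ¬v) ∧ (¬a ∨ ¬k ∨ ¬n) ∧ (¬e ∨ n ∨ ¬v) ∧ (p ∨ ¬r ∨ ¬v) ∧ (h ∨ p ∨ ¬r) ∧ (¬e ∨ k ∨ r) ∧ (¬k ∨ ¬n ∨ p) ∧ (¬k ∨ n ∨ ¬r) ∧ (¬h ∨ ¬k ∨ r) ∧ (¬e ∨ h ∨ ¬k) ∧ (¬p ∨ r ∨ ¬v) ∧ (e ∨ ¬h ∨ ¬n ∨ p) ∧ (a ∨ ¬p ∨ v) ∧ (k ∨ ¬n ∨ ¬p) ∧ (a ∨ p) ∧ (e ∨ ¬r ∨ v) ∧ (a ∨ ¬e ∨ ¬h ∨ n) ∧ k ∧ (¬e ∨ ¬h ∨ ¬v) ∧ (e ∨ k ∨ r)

h=T, k=T, a=F, v=T, p=T, r=T, e=F, n=T

Unit clause (k) forces k = True.
Set h = True.
  then (¬a ∨ ¬h) forces a = False.
  then (¬h ∨ ¬k ∨ r) forces r = True.
  then (a ∨ p) forces p = True.
  then (¬k ∨ n ∨ ¬r) forces n = True.
  then (a ∨ ¬p ∨ v) forces v = True.
  then (¬e ∨ ¬h ∨ ¬v) forces e = False.
All clauses satisfied.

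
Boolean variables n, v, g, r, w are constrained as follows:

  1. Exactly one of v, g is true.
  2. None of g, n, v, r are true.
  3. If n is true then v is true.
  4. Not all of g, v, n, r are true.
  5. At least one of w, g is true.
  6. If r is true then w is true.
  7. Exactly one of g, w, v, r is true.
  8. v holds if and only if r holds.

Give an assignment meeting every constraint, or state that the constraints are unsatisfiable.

No satisfying assignment exists.

Case v = True:
  Constraint (2) is violated (v=T) — contradiction.
Case v = False:
  (1) with v=F forces g = True.
  Constraint (2) is violated (g=T) — contradiction.
Both cases fail — unsatisfiable.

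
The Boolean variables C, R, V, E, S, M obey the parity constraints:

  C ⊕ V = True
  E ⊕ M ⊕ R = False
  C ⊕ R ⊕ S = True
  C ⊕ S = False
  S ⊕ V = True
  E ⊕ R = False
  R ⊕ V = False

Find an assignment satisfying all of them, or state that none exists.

C = False, R = True, V = True, E = True, S = False, M = False

C ⊕ V = F ⊕ T = True ✓
E ⊕ M ⊕ R = T ⊕ F ⊕ T = False ✓
C ⊕ R ⊕ S = F ⊕ T ⊕ F = True ✓
C ⊕ S = F ⊕ F = False ✓
S ⊕ V = F ⊕ T = True ✓
E ⊕ R = T ⊕ T = False ✓
R ⊕ V = T ⊕ T = False ✓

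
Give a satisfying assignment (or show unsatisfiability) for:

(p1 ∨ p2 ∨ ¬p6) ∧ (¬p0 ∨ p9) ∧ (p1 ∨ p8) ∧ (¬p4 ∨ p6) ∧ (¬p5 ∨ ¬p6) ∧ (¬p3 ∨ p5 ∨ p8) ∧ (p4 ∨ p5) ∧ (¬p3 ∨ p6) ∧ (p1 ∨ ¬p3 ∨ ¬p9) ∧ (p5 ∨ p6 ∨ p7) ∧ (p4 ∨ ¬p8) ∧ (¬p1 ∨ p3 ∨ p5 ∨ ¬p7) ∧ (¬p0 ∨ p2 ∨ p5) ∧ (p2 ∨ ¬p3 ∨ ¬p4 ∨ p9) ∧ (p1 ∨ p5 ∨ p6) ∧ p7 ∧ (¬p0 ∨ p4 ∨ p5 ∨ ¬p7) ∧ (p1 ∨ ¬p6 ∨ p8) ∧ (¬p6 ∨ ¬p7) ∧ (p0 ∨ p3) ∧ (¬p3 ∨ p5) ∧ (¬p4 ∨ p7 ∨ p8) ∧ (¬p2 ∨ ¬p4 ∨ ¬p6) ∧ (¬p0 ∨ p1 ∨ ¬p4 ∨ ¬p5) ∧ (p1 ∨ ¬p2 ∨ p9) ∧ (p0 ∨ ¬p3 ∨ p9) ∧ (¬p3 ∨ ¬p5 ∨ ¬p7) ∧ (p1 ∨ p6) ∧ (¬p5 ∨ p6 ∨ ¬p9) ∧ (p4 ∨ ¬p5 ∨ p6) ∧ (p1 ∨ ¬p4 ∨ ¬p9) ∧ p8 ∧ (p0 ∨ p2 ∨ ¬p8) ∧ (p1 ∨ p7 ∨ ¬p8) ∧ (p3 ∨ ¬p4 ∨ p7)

Unsatisfiable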